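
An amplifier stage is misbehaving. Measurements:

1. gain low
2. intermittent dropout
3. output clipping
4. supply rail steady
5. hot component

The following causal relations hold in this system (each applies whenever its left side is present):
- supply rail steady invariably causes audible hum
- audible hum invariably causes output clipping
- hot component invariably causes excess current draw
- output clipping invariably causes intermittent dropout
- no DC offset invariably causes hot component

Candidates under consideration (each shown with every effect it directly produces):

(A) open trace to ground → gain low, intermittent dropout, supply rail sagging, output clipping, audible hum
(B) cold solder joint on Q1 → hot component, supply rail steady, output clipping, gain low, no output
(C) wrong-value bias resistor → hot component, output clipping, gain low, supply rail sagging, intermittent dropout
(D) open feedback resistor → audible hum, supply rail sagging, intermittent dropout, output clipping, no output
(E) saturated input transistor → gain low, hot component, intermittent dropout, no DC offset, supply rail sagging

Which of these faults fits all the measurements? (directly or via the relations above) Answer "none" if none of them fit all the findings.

B

Checking each candidate against the observations:
(A) open trace to ground — gain low match; intermittent dropout match; output clipping match; supply rail steady miss; hot component miss
(B) cold solder joint on Q1 — gain low match; intermittent dropout match (through output clipping → intermittent dropout); output clipping match; supply rail steady match; hot component match
(C) wrong-value bias resistor — gain low match; intermittent dropout match; output clipping match; supply rail steady miss; hot component match
(D) open feedback resistor — fails on gain low, supply rail steady, hot component (predicts supply rail sagging, not supply rail steady)
(E) saturated input transistor — fails on output clipping, supply rail steady (predicts supply rail sagging, not supply rail steady)
Only (B) is consistent with every observation.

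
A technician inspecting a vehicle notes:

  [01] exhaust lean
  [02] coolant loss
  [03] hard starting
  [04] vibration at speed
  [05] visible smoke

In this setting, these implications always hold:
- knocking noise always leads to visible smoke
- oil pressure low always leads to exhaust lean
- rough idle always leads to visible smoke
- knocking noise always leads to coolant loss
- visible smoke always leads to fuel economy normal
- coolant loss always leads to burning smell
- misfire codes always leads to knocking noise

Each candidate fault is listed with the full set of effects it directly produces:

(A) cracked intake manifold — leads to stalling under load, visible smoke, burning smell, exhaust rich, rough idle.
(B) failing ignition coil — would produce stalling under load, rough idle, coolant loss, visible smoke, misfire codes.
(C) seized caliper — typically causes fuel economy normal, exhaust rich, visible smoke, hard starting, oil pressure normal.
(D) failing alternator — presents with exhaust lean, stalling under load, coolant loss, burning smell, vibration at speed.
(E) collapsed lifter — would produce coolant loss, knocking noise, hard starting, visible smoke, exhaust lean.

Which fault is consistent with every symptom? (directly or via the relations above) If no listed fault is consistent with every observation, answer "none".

Per-candidate check:
(A) cracked intake manifold — exhaust lean NO; coolant loss NO; hard starting NO; vibration at speed NO; visible smoke yes
(B) failing ignition coil — exhaust lean NO; coolant loss yes; hard starting NO; vibration at speed NO; visible smoke yes
(C) seized caliper — fails on exhaust lean, coolant loss, vibration at speed (predicts exhaust rich, not exhaust lean)
(D) failing alternator — exhaust lean yes; coolant loss yes; hard starting NO; vibration at speed yes; visible smoke NO
(E) collapsed lifter — does not account for vibration at speed
No candidate is consistent with all observations.

none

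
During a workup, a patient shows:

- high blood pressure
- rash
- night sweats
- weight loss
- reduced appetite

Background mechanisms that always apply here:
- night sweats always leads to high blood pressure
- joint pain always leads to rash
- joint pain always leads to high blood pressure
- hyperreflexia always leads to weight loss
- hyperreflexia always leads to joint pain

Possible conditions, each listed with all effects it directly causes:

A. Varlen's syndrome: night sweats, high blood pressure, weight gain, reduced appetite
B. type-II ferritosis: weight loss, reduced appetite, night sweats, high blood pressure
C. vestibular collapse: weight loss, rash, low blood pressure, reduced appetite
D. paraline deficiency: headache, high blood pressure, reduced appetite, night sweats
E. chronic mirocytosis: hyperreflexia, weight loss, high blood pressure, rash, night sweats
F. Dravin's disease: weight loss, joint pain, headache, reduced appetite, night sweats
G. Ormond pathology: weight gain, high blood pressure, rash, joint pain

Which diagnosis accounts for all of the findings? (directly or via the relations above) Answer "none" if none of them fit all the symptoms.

Checking each candidate against the observations:
(A) Varlen's syndrome — fails on rash, weight loss (predicts weight gain, not weight loss)
(B) type-II ferritosis — does not account for rash
(C) vestibular collapse — fails on high blood pressure, night sweats (predicts low blood pressure, not high blood pressure)
(D) paraline deficiency — high blood pressure ✓; rash ✗; night sweats ✓; weight loss ✗; reduced appetite ✓
(E) chronic mirocytosis — high blood pressure ✓; rash ✓; night sweats ✓; weight loss ✓; reduced appetite ✗
(F) Dravin's disease — high blood pressure ✓ (through joint pain → high blood pressure); rash ✓ (through joint pain → rash); night sweats ✓; weight loss ✓; reduced appetite ✓
(G) Ormond pathology — high blood pressure ✓; rash ✓; night sweats ✗; weight loss ✗; reduced appetite ✗
Only (F) is consistent with every observation.

F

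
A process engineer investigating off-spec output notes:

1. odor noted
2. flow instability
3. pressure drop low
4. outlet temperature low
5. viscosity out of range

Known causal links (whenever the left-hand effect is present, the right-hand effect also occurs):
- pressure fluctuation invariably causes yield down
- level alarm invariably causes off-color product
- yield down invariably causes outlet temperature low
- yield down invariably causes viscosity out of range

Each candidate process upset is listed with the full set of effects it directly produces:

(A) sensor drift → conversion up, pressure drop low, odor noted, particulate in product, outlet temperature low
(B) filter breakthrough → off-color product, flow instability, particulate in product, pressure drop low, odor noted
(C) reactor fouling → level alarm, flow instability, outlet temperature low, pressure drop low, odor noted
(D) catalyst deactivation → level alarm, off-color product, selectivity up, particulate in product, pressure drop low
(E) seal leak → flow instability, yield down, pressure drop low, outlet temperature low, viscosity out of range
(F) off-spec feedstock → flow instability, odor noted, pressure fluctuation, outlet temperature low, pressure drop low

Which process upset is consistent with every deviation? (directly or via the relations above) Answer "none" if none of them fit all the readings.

F

Testing each hypothesis:
(A) sensor drift — odor noted ✓; flow instability ✗; pressure drop low ✓; outlet temperature low ✓; viscosity out of range ✗
(B) filter breakthrough — does not account for outlet temperature low, viscosity out of range
(C) reactor fouling — odor noted ✓; flow instability ✓; pressure drop low ✓; outlet temperature low ✓; viscosity out of range ✗
(D) catalyst deactivation — odor noted ✗; flow instability ✗; pressure drop low ✓; outlet temperature low ✗; viscosity out of range ✗
(E) seal leak — does not account for odor noted
(F) off-spec feedstock — odor noted ✓; flow instability ✓; pressure drop low ✓; outlet temperature low ✓; viscosity out of range ✓ (via pressure fluctuation → yield down → viscosity out of range)
Only (F) is consistent with every observation.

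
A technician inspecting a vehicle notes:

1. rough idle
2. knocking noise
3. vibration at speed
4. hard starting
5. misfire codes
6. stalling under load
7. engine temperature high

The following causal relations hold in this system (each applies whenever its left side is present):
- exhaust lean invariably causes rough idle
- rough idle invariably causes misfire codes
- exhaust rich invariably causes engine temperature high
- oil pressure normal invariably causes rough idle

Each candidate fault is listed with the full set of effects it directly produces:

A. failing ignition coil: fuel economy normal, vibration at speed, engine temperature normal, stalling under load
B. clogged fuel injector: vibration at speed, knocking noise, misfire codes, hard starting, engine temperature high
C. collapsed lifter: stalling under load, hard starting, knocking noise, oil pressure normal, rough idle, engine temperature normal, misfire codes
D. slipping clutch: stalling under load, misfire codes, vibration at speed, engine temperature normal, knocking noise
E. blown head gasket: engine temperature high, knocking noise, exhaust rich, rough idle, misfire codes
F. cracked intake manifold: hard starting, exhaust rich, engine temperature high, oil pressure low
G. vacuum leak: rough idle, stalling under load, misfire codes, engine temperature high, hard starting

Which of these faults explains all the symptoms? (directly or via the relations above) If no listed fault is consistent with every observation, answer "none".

none

Checking each candidate against the observations:
(A) failing ignition coil — fails on rough idle, knocking noise, hard starting, misfire codes, engine temperature high (predicts engine temperature normal, not engine temperature high)
(B) clogged fuel injector — rough idle -; knocking noise +; vibration at speed +; hard starting +; misfire codes +; stalling under load -; engine temperature high +
(C) collapsed lifter — fails on vibration at speed, engine temperature high (predicts engine temperature normal, not engine temperature high)
(D) slipping clutch — rough idle -; knocking noise +; vibration at speed +; hard starting -; misfire codes +; stalling under load +; engine temperature high -
(E) blown head gasket — does not account for vibration at speed, hard starting, stalling under load
(F) cracked intake manifold — rough idle -; knocking noise -; vibration at speed -; hard starting +; misfire codes -; stalling under load -; engine temperature high +
(G) vacuum leak — does not account for knocking noise, vibration at speed
No candidate is consistent with all observations.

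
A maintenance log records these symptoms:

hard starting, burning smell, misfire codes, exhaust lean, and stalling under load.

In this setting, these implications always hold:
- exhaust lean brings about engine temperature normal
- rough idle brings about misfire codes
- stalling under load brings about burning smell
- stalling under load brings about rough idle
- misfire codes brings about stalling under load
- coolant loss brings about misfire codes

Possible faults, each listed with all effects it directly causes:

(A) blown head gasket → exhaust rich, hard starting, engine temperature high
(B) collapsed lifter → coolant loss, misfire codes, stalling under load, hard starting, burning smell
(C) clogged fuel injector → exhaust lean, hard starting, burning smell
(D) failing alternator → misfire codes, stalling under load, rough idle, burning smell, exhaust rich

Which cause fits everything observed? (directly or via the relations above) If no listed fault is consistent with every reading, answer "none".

Checking each candidate against the observations:
(A) blown head gasket — hard starting ✓; burning smell ✗; misfire codes ✗; exhaust lean ✗; stalling under load ✗
(B) collapsed lifter — does not account for exhaust lean
(C) clogged fuel injector — hard starting ✓; burning smell ✓; misfire codes ✗; exhaust lean ✓; stalling under load ✗
(D) failing alternator — hard starting ✗; burning smell ✓; misfire codes ✓; exhaust lean ✗; stalling under load ✓
Every candidate fails on at least one observation.

none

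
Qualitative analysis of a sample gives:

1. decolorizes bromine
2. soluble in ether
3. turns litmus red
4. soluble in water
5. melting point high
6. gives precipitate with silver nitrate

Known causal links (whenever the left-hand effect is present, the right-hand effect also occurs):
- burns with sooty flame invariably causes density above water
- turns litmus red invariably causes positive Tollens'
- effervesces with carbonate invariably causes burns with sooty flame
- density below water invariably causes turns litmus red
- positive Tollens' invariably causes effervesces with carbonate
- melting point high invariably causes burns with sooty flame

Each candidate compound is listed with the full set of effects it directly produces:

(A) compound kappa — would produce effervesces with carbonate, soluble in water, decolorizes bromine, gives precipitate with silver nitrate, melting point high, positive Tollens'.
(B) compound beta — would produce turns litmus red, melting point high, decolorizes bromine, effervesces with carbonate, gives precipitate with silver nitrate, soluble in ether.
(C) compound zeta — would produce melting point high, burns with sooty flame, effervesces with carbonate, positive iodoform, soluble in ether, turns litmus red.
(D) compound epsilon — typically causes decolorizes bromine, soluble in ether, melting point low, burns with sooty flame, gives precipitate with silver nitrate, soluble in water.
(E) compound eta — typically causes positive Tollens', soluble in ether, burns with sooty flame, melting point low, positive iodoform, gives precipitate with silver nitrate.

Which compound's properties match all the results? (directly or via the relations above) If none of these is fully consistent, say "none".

For each candidate, compare predicted effects to what was observed:
(A) compound kappa — decolorizes bromine ✓; soluble in ether ✗; turns litmus red ✗; soluble in water ✓; melting point high ✓; gives precipitate with silver nitrate ✓
(B) compound beta — does not account for soluble in water
(C) compound zeta — decolorizes bromine ✗; soluble in ether ✓; turns litmus red ✓; soluble in water ✗; melting point high ✓; gives precipitate with silver nitrate ✗
(D) compound epsilon — fails on turns litmus red, melting point high (predicts melting point low, not melting point high)
(E) compound eta — decolorizes bromine ✗; soluble in ether ✓; turns litmus red ✗; soluble in water ✗; melting point high ✗; gives precipitate with silver nitrate ✓
No candidate is consistent with all observations.

none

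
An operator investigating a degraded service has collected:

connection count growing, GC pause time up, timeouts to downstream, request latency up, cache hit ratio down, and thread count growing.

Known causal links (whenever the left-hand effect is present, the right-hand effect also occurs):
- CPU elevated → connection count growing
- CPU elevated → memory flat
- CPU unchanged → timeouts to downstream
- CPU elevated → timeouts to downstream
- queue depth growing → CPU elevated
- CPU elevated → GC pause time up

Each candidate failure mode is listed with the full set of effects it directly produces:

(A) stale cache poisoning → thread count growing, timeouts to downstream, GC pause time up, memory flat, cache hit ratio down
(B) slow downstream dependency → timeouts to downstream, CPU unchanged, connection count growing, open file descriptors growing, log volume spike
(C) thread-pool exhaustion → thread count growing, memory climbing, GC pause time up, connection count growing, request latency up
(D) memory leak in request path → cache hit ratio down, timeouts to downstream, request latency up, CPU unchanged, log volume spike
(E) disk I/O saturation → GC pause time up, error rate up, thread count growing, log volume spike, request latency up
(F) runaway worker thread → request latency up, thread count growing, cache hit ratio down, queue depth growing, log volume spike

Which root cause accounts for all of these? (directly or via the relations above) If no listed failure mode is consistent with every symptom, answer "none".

F

Checking each candidate against the observations:
(A) stale cache poisoning — connection count growing -; GC pause time up +; timeouts to downstream +; request latency up -; cache hit ratio down +; thread count growing +
(B) slow downstream dependency — connection count growing +; GC pause time up -; timeouts to downstream +; request latency up -; cache hit ratio down -; thread count growing -
(C) thread-pool exhaustion — does not account for timeouts to downstream, cache hit ratio down
(D) memory leak in request path — does not account for connection count growing, GC pause time up, thread count growing
(E) disk I/O saturation — does not account for connection count growing, timeouts to downstream, cache hit ratio down
(F) runaway worker thread — connection count growing + (by queue depth growing → CPU elevated → connection count growing); GC pause time up + (by queue depth growing → CPU elevated → GC pause time up); timeouts to downstream + (by queue depth growing → CPU elevated → timeouts to downstream); request latency up +; cache hit ratio down +; thread count growing +
(F) is the only candidate with no mismatches.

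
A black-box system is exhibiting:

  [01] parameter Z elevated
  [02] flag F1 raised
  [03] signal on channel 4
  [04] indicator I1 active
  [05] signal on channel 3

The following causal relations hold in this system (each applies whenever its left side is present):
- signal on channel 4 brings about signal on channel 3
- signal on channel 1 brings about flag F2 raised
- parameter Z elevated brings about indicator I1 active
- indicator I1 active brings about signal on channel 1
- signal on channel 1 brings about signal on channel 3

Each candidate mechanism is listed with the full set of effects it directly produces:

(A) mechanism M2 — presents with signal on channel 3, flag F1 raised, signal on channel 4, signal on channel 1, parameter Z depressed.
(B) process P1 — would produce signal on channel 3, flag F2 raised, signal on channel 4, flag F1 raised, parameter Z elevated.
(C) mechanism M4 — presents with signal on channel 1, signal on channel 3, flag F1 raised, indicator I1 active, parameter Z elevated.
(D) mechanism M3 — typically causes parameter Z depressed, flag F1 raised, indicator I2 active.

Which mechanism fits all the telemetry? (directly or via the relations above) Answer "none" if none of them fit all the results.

Per-candidate check:
(A) mechanism M2 — parameter Z elevated ✗; flag F1 raised ✓; signal on channel 4 ✓; indicator I1 active ✗; signal on channel 3 ✓
(B) process P1 — parameter Z elevated ✓; flag F1 raised ✓; signal on channel 4 ✓; indicator I1 active ✓ (through parameter Z elevated → indicator I1 active); signal on channel 3 ✓
(C) mechanism M4 — parameter Z elevated ✓; flag F1 raised ✓; signal on channel 4 ✗; indicator I1 active ✓; signal on channel 3 ✓
(D) mechanism M3 — fails on parameter Z elevated, signal on channel 4, indicator I1 active, signal on channel 3 (predicts parameter Z depressed, not parameter Z elevated)
Only (B) is consistent with every observation.

B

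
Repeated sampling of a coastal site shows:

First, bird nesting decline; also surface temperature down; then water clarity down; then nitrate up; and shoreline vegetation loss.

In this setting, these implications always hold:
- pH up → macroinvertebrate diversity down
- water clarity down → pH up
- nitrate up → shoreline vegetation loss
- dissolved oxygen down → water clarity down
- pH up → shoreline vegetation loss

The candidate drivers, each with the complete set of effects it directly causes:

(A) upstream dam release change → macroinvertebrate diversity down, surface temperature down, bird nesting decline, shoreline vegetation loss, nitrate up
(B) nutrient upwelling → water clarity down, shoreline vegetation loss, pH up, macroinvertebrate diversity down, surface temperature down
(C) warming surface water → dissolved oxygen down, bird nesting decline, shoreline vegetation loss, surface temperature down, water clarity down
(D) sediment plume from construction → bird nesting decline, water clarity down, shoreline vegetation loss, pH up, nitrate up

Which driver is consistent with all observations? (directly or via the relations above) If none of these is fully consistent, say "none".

Testing each hypothesis:
(A) upstream dam release change — does not account for water clarity down
(B) nutrient upwelling — bird nesting decline NO; surface temperature down yes; water clarity down yes; nitrate up NO; shoreline vegetation loss yes
(C) warming surface water — does not account for nitrate up
(D) sediment plume from construction — does not account for surface temperature down
None of the listed candidates fits everything.

none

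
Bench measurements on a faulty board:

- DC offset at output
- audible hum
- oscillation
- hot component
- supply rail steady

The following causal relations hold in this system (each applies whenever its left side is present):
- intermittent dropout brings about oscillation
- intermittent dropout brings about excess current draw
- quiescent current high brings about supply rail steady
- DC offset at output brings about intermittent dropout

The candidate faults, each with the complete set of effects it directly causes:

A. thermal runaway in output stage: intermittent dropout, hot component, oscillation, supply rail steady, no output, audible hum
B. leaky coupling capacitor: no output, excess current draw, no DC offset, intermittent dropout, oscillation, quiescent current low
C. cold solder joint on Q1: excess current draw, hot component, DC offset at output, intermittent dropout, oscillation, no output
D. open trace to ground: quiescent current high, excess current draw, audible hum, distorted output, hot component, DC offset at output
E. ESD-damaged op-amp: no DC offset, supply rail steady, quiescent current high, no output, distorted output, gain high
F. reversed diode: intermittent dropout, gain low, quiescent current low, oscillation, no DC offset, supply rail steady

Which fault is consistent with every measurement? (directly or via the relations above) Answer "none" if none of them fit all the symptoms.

D

For each candidate, compare predicted effects to what was observed:
(A) thermal runaway in output stage — DC offset at output -; audible hum +; oscillation +; hot component +; supply rail steady +
(B) leaky coupling capacitor — DC offset at output -; audible hum -; oscillation +; hot component -; supply rail steady -
(C) cold solder joint on Q1 — does not account for audible hum, supply rail steady
(D) open trace to ground — DC offset at output +; audible hum +; oscillation + (through DC offset at output → intermittent dropout → oscillation); hot component +; supply rail steady + (through quiescent current high → supply rail steady)
(E) ESD-damaged op-amp — DC offset at output -; audible hum -; oscillation -; hot component -; supply rail steady +
(F) reversed diode — fails on DC offset at output, audible hum, hot component (predicts no DC offset, not DC offset at output)
(D) is the only candidate with no mismatches.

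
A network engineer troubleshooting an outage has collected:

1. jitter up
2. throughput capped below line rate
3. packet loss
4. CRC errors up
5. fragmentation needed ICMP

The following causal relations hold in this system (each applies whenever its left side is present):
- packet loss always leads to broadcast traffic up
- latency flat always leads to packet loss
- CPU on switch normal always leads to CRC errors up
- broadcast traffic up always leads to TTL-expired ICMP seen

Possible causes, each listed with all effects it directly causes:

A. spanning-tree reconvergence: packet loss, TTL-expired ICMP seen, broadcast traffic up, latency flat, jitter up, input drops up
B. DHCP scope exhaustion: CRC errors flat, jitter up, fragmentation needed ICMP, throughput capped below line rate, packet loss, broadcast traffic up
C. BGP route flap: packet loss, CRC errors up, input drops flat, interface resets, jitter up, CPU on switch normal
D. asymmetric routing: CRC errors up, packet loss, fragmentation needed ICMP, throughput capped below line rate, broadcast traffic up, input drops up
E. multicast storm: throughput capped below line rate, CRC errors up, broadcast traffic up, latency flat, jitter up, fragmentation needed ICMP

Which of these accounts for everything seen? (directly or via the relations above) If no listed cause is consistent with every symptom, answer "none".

E

Testing each hypothesis:
(A) spanning-tree reconvergence — does not account for throughput capped below line rate, CRC errors up, fragmentation needed ICMP
(B) DHCP scope exhaustion — jitter up match; throughput capped below line rate match; packet loss match; CRC errors up miss; fragmentation needed ICMP match
(C) BGP route flap — does not account for throughput capped below line rate, fragmentation needed ICMP
(D) asymmetric routing — does not account for jitter up
(E) multicast storm — accounts for every observation (packet loss via latency flat → packet loss)
(E) is the only candidate with no mismatches.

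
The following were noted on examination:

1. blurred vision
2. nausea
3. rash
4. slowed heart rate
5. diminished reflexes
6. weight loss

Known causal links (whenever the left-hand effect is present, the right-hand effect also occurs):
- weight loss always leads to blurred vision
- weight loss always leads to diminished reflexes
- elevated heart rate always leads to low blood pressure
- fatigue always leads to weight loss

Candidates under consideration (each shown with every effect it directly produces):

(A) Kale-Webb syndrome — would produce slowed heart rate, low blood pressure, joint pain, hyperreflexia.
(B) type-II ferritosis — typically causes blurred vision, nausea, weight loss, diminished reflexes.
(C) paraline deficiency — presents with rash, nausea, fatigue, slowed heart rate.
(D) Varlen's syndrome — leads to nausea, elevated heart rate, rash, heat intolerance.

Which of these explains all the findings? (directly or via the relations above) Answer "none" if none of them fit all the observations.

C

For each candidate, compare predicted effects to what was observed:
(A) Kale-Webb syndrome — blurred vision NO; nausea NO; rash NO; slowed heart rate yes; diminished reflexes NO; weight loss NO
(B) type-II ferritosis — blurred vision yes; nausea yes; rash NO; slowed heart rate NO; diminished reflexes yes; weight loss yes
(C) paraline deficiency — accounts for every observation (blurred vision by fatigue → weight loss → blurred vision)
(D) Varlen's syndrome — blurred vision NO; nausea yes; rash yes; slowed heart rate NO; diminished reflexes NO; weight loss NO
Only (C) is consistent with every observation.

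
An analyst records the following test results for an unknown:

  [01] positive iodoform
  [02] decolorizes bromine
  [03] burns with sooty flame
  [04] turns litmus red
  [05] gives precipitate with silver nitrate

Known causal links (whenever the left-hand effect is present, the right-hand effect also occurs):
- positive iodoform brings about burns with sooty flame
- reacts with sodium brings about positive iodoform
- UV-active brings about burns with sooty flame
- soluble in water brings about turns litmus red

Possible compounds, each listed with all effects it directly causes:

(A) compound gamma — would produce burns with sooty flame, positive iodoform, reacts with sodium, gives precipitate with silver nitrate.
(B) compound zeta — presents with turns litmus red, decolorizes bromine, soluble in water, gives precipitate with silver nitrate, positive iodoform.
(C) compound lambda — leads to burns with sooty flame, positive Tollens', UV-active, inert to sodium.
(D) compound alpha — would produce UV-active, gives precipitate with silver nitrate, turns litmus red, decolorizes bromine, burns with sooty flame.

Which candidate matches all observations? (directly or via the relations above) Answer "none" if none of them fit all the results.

For each candidate, compare predicted effects to what was observed:
(A) compound gamma — positive iodoform +; decolorizes bromine -; burns with sooty flame +; turns litmus red -; gives precipitate with silver nitrate +
(B) compound zeta — positive iodoform +; decolorizes bromine +; burns with sooty flame + (through positive iodoform → burns with sooty flame); turns litmus red +; gives precipitate with silver nitrate +
(C) compound lambda — does not account for positive iodoform, decolorizes bromine, turns litmus red, gives precipitate with silver nitrate
(D) compound alpha — does not account for positive iodoform
(B) is the only candidate with no mismatches.

B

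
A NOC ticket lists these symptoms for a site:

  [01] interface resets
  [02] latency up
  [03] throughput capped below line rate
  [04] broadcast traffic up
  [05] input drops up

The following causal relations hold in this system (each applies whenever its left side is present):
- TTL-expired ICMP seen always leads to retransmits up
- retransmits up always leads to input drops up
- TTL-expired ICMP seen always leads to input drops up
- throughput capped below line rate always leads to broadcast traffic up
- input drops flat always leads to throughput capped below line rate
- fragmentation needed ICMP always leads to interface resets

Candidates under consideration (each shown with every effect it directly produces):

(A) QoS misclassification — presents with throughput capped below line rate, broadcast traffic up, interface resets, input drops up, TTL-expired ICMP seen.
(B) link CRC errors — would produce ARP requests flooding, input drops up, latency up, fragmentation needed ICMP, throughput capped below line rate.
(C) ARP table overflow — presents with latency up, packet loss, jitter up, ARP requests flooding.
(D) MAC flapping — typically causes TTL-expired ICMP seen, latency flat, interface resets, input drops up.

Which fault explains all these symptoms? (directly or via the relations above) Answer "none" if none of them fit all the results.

B

Testing each hypothesis:
(A) QoS misclassification — interface resets match; latency up miss; throughput capped below line rate match; broadcast traffic up match; input drops up match
(B) link CRC errors — interface resets match (via fragmentation needed ICMP → interface resets); latency up match; throughput capped below line rate match; broadcast traffic up match (via throughput capped below line rate → broadcast traffic up); input drops up match
(C) ARP table overflow — does not account for interface resets, throughput capped below line rate, broadcast traffic up, input drops up
(D) MAC flapping — fails on latency up, throughput capped below line rate, broadcast traffic up (predicts latency flat, not latency up)
(B) alone accounts for all the evidence.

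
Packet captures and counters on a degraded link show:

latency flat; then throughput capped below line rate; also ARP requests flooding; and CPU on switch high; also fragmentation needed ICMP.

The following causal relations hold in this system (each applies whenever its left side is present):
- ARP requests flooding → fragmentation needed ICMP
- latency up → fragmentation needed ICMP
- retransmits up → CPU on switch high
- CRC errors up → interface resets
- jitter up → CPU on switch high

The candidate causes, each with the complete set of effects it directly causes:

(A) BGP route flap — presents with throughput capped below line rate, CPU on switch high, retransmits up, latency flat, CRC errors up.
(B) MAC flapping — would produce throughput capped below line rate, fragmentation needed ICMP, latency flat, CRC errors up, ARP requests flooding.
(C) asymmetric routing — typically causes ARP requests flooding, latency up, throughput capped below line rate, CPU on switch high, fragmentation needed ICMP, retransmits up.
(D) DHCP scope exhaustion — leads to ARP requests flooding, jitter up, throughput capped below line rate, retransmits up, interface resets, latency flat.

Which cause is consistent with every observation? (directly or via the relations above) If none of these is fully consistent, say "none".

Checking each candidate against the observations:
(A) BGP route flap — latency flat yes; throughput capped below line rate yes; ARP requests flooding NO; CPU on switch high yes; fragmentation needed ICMP NO
(B) MAC flapping — latency flat yes; throughput capped below line rate yes; ARP requests flooding yes; CPU on switch high NO; fragmentation needed ICMP yes
(C) asymmetric routing — fails on latency flat (predicts latency up, not latency flat)
(D) DHCP scope exhaustion — accounts for every observation (CPU on switch high through retransmits up → CPU on switch high)
(D) alone accounts for all the evidence.

D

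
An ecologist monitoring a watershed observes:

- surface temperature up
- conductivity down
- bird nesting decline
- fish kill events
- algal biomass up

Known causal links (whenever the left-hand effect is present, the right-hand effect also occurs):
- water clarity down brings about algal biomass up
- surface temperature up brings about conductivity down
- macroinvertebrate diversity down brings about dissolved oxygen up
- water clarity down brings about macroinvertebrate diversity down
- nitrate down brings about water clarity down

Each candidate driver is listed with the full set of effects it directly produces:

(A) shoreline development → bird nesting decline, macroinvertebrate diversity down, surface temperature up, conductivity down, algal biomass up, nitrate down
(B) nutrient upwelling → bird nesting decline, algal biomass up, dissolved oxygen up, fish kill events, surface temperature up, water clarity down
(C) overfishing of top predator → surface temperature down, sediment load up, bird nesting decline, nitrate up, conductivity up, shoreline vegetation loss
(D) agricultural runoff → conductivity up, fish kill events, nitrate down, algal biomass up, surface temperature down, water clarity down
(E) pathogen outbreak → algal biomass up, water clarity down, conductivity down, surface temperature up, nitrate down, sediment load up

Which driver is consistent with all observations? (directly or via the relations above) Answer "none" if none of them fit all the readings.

B

Checking each candidate against the observations:
(A) shoreline development — surface temperature up yes; conductivity down yes; bird nesting decline yes; fish kill events NO; algal biomass up yes
(B) nutrient upwelling — accounts for every observation (conductivity down by surface temperature up → conductivity down)
(C) overfishing of top predator — fails on surface temperature up, conductivity down, fish kill events, algal biomass up (predicts surface temperature down, not surface temperature up; predicts conductivity up, not conductivity down)
(D) agricultural runoff — fails on surface temperature up, conductivity down, bird nesting decline (predicts surface temperature down, not surface temperature up; predicts conductivity up, not conductivity down)
(E) pathogen outbreak — surface temperature up yes; conductivity down yes; bird nesting decline NO; fish kill events NO; algal biomass up yes
(B) is the only candidate with no mismatches.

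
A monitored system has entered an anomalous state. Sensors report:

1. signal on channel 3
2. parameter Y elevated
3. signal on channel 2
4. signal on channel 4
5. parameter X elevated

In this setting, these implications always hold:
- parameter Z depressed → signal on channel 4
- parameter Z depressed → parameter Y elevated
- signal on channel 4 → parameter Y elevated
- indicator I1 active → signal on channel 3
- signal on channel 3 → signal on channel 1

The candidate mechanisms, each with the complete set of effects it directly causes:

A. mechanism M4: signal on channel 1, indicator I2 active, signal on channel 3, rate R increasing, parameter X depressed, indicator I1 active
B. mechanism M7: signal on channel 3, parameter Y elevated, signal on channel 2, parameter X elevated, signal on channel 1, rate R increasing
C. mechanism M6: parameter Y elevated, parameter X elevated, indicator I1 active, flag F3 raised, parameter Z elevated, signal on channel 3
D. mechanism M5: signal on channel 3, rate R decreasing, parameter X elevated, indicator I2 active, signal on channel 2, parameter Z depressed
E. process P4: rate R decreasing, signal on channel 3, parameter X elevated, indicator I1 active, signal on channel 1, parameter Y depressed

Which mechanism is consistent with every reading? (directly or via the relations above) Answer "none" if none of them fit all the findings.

Testing each hypothesis:
(A) mechanism M4 — signal on channel 3 yes; parameter Y elevated NO; signal on channel 2 NO; signal on channel 4 NO; parameter X elevated NO
(B) mechanism M7 — does not account for signal on channel 4
(C) mechanism M6 — does not account for signal on channel 2, signal on channel 4
(D) mechanism M5 — accounts for every observation (parameter Y elevated through parameter Z depressed → parameter Y elevated)
(E) process P4 — signal on channel 3 yes; parameter Y elevated NO; signal on channel 2 NO; signal on channel 4 NO; parameter X elevated yes
Only (D) is consistent with every observation.

D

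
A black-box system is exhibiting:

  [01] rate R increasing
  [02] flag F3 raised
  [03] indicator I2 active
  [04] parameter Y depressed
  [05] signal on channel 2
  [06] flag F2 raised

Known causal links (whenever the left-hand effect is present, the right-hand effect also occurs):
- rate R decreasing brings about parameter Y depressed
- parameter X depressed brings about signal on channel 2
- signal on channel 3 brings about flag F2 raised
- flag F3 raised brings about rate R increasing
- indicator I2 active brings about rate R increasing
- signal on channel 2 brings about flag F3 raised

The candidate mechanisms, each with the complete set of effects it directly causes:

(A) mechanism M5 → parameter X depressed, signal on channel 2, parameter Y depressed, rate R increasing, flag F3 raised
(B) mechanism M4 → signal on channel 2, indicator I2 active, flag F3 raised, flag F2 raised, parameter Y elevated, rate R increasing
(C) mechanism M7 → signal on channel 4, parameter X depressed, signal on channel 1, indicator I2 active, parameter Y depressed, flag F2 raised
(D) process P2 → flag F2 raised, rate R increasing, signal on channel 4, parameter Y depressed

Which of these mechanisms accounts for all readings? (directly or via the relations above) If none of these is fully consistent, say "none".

Checking each candidate against the observations:
(A) mechanism M5 — does not account for indicator I2 active, flag F2 raised
(B) mechanism M4 — rate R increasing +; flag F3 raised +; indicator I2 active +; parameter Y depressed -; signal on channel 2 +; flag F2 raised +
(C) mechanism M7 — accounts for every observation (rate R increasing by indicator I2 active → rate R increasing)
(D) process P2 — rate R increasing +; flag F3 raised -; indicator I2 active -; parameter Y depressed +; signal on channel 2 -; flag F2 raised +
(C) alone accounts for all the evidence.

C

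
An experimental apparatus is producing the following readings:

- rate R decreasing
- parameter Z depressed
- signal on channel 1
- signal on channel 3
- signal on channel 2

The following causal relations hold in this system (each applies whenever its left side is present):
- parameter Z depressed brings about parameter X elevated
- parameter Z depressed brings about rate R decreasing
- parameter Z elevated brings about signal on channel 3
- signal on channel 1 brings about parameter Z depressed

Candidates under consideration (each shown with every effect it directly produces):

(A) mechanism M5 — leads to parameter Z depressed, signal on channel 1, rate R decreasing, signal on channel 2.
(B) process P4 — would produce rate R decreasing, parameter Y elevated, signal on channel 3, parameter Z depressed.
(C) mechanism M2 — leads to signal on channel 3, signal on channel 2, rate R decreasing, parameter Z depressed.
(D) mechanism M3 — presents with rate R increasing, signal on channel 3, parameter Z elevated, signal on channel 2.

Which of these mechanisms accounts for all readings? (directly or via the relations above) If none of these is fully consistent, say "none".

Per-candidate check:
(A) mechanism M5 — does not account for signal on channel 3
(B) process P4 — does not account for signal on channel 1, signal on channel 2
(C) mechanism M2 — rate R decreasing ✓; parameter Z depressed ✓; signal on channel 1 ✗; signal on channel 3 ✓; signal on channel 2 ✓
(D) mechanism M3 — fails on rate R decreasing, parameter Z depressed, signal on channel 1 (predicts rate R increasing, not rate R decreasing; predicts parameter Z elevated, not parameter Z depressed)
None of the listed candidates fits everything.

none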